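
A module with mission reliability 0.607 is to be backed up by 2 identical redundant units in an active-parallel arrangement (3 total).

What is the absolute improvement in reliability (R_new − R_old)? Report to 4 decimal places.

R_before = 0.607
R_after = 1 − (1 − 0.607)^3 = 0.9393
ΔR = 0.9393 − 0.607 = 0.3323

0.3323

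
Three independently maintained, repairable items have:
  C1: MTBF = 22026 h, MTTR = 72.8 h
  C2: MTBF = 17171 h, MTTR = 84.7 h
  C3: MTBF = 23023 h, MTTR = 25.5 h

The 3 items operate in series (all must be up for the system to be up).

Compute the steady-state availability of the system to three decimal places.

A(C1) = MTBF/(MTBF+MTTR) = 22026/(22026+72.8) = 0.996706
A(C2) = MTBF/(MTBF+MTTR) = 17171/(17171+84.7) = 0.995091
A(C3) = MTBF/(MTBF+MTTR) = 23023/(23023+25.5) = 0.998894
Series availability: 0.996706 × 0.995091 × 0.998894 = 0.991

0.991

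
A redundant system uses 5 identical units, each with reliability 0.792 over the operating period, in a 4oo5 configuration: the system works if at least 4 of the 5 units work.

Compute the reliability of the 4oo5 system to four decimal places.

0.7208

R = Σ_{i=4}^{5} C(5,i) p^i (1−p)^{5−i} with p = 0.792
C(5,4)·0.792^4·0.208^1 = 0.409199
C(5,5)·0.792^5·0.208^0 = 0.311620
Sum = 0.7208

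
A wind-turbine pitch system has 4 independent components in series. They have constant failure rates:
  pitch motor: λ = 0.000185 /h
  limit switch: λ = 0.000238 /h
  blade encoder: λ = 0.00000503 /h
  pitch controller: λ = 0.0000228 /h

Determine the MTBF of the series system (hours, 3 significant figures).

2220

Series of exponential components: λ_sys = Σ λ_i
λ_sys = 0.000185 + 0.000238 + 0.00000503 + 0.0000228 = 4.5083e-04 /h
MTBF = 1 / λ_sys = 2220 h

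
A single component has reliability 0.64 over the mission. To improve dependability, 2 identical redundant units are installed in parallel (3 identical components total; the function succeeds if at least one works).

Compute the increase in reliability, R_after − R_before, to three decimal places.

R_before = 0.64
R_after = 1 − (1 − 0.64)^3 = 0.953
ΔR = 0.953 − 0.64 = 0.313

0.313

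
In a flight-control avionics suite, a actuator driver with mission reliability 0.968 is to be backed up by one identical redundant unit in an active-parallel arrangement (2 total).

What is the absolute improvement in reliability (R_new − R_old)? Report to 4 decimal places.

R_before = 0.968
R_after = 1 − (1 − 0.968)^2 = 0.9990
ΔR = 0.9990 − 0.968 = 0.0310

0.0310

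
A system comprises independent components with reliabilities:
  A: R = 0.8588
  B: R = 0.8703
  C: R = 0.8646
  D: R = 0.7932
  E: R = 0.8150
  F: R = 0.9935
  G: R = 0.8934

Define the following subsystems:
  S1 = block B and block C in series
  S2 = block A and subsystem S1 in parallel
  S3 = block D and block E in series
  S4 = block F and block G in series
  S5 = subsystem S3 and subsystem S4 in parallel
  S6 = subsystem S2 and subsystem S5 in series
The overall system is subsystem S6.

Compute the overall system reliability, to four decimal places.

0.9267

Series (B and C): 0.870300 × 0.864600 = 0.752461
Parallel (A and [0.752461]): 1 − (1 − 0.858800)(1 − 0.752461) = 0.965047
Series (D and E): 0.793200 × 0.815000 = 0.646458
Series (F and G): 0.993500 × 0.893400 = 0.887593
Parallel ([0.646458] and [0.887593]): 1 − (1 − 0.646458)(1 − 0.887593) = 0.960259
Series ([0.965047] and [0.960259]): 0.965047 × 0.960259 = 0.9267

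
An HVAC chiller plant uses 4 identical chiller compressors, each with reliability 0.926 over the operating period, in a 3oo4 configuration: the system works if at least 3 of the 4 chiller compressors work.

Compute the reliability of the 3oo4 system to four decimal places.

0.9703

R = Σ_{i=3}^{4} C(4,i) p^i (1−p)^{4−i} with p = 0.926
C(4,3)·0.926^3·0.074^1 = 0.235031
C(4,4)·0.926^4·0.074^0 = 0.735265
Sum = 0.9703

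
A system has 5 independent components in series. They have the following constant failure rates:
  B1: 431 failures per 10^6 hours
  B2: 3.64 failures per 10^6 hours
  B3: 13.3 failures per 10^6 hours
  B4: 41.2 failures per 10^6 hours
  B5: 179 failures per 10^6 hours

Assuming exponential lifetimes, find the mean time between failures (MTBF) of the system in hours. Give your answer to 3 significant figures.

1500

Series of exponential components: λ_sys = Σ λ_i
λ_sys = 0.000431 + 0.00000364 + 0.0000133 + 0.0000412 + 0.000179 = 6.6814e-04 /h
MTBF = 1 / λ_sys = 1500 h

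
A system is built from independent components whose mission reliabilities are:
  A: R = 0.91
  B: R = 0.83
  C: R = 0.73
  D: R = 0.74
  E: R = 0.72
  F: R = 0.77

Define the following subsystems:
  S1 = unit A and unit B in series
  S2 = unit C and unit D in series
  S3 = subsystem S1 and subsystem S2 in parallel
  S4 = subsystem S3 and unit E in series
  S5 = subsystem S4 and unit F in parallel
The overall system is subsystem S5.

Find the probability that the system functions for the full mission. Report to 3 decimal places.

0.917

Series (A and B): 0.91000 × 0.83000 = 0.75530
Series (C and D): 0.73000 × 0.74000 = 0.54020
Parallel ([0.75530] and [0.54020]): 1 − (1 − 0.75530)(1 − 0.54020) = 0.88749
Series ([0.88749] and E): 0.88749 × 0.72000 = 0.63899
Parallel ([0.63899] and F): 1 − (1 − 0.63899)(1 − 0.77000) = 0.917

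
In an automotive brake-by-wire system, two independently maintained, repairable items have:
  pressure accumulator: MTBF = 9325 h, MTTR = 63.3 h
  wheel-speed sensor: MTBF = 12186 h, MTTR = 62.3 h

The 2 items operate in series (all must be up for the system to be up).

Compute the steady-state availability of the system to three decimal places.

A(pressure accumulator) = MTBF/(MTBF+MTTR) = 9325/(9325+63.3) = 0.993258
A(wheel-speed sensor) = MTBF/(MTBF+MTTR) = 12186/(12186+62.3) = 0.994914
Series availability: 0.993258 × 0.994914 = 0.988

0.988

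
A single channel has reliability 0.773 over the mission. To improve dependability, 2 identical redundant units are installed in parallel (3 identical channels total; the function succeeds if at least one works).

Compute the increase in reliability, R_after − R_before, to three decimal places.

R_before = 0.773
R_after = 1 − (1 − 0.773)^3 = 0.988
ΔR = 0.988 − 0.773 = 0.215

0.215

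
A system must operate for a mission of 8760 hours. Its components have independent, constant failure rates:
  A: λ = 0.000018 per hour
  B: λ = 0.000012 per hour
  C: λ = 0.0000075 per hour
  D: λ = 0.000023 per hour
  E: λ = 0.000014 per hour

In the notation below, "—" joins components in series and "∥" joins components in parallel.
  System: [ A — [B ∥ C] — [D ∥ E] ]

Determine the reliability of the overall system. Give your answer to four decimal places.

0.8308

R(A) = exp(−0.000018 × 8760) = 0.854123
R(B) = exp(−0.000012 × 8760) = 0.900216
R(C) = exp(−0.0000075 × 8760) = 0.936412
R(D) = exp(−0.000023 × 8760) = 0.817520
R(E) = exp(−0.000014 × 8760) = 0.884582
Parallel (B and C): 1 − (1 − 0.900216)(1 − 0.936412) = 0.993655
Parallel (D and E): 1 − (1 − 0.817520)(1 − 0.884582) = 0.978939
Series (A, [0.993655], and [0.978939]): 0.854123 × 0.993655 × 0.978939 = 0.8308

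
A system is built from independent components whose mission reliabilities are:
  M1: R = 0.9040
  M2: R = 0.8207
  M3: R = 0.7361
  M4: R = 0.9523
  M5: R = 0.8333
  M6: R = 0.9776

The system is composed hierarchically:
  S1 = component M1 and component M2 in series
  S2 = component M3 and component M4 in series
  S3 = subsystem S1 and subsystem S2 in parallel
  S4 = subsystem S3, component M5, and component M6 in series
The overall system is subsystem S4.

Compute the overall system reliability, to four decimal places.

0.7518

Series (M1 and M2): 0.904000 × 0.820700 = 0.741913
Series (M3 and M4): 0.736100 × 0.952300 = 0.700988
Parallel ([0.741913] and [0.700988]): 1 − (1 − 0.741913)(1 − 0.700988) = 0.922829
Series ([0.922829], M5, and M6): 0.922829 × 0.833300 × 0.977600 = 0.7518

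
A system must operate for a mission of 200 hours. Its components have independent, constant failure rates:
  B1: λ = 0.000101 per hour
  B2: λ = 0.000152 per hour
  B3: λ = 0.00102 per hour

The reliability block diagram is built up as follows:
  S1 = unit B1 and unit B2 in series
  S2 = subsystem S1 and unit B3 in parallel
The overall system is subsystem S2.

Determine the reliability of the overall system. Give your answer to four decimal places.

R(B1) = exp(−0.000101 × 200) = 0.980003
R(B2) = exp(−0.000152 × 200) = 0.970057
R(B3) = exp(−0.00102 × 200) = 0.815462
Series (B1 and B2): 0.980003 × 0.970057 = 0.950659
Parallel ([0.950659] and B3): 1 − (1 − 0.950659)(1 − 0.815462) = 0.9909

0.9909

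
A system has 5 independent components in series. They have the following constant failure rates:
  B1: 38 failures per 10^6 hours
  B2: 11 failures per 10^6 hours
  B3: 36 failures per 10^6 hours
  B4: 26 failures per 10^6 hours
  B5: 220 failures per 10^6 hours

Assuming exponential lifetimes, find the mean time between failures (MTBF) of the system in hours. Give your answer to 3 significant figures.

3020

Series of exponential components: λ_sys = Σ λ_i
λ_sys = 0.000038 + 0.000011 + 0.000036 + 0.000026 + 0.00022 = 3.3100e-04 /h
MTBF = 1 / λ_sys = 3020 h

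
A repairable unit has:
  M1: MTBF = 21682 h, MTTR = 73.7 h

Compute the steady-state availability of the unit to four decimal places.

0.9966

A(M1) = MTBF/(MTBF+MTTR) = 21682/(21682+73.7) = 0.9966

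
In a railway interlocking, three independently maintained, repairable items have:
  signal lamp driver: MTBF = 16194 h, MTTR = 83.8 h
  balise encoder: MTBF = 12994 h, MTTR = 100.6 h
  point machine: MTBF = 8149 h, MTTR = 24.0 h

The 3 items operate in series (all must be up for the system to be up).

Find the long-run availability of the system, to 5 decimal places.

0.98431

A(signal lamp driver) = MTBF/(MTBF+MTTR) = 16194/(16194+83.8) = 0.994852
A(balise encoder) = MTBF/(MTBF+MTTR) = 12994/(12994+100.6) = 0.992317
A(point machine) = MTBF/(MTBF+MTTR) = 8149/(8149+24.0) = 0.997064
Series availability: 0.994852 × 0.992317 × 0.997064 = 0.98431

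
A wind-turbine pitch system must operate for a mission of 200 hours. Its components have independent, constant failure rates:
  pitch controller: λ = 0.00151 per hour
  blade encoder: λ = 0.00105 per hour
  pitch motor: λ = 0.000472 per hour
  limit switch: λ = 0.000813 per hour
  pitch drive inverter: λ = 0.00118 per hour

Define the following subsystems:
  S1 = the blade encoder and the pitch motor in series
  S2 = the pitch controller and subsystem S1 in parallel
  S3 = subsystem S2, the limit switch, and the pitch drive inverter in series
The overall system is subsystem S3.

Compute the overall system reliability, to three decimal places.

0.625

R(pitch controller) = exp(−0.00151 × 200) = 0.73934
R(blade encoder) = exp(−0.00105 × 200) = 0.81058
R(pitch motor) = exp(−0.000472 × 200) = 0.90992
R(limit switch) = exp(−0.000813 × 200) = 0.84993
R(pitch drive inverter) = exp(−0.00118 × 200) = 0.78978
Series (blade encoder and pitch motor): 0.81058 × 0.90992 = 0.73756
Parallel (pitch controller and [0.73756]): 1 − (1 − 0.73934)(1 − 0.73756) = 0.93159
Series ([0.93159], limit switch, and pitch drive inverter): 0.93159 × 0.84993 × 0.78978 = 0.625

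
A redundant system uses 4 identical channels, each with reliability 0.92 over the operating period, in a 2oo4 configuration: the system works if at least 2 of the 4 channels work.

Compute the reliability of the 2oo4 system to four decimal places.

R = Σ_{i=2}^{4} C(4,i) p^i (1−p)^{4−i} with p = 0.92
C(4,2)·0.92^2·0.08^2 = 0.032502
C(4,3)·0.92^3·0.08^1 = 0.249180
C(4,4)·0.92^4·0.08^0 = 0.716393
Sum = 0.9981

0.9981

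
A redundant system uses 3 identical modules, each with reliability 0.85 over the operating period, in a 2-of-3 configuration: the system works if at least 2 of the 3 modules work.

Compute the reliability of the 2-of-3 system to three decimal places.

0.939

R = Σ_{i=2}^{3} C(3,i) p^i (1−p)^{3−i} with p = 0.85
C(3,2)·0.85^2·0.15^1 = 0.32513
C(3,3)·0.85^3·0.15^0 = 0.61413
Sum = 0.939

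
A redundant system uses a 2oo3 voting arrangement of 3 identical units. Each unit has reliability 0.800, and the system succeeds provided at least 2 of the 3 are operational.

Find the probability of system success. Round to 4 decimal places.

0.8960

R = Σ_{i=2}^{3} C(3,i) p^i (1−p)^{3−i} with p = 0.800
C(3,2)·0.800^2·0.200^1 = 0.384000
C(3,3)·0.800^3·0.200^0 = 0.512000
Sum = 0.8960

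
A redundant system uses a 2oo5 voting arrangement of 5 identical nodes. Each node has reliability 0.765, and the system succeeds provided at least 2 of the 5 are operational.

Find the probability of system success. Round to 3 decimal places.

0.988

R = Σ_{i=2}^{5} C(5,i) p^i (1−p)^{5−i} with p = 0.765
C(5,2)·0.765^2·0.235^3 = 0.07595
C(5,3)·0.765^3·0.235^2 = 0.24724
C(5,4)·0.765^4·0.235^1 = 0.40242
C(5,5)·0.765^5·0.235^0 = 0.26200
Sum = 0.988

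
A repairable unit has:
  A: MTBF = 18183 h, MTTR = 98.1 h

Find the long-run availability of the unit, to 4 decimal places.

A(A) = MTBF/(MTBF+MTTR) = 18183/(18183+98.1) = 0.9946

0.9946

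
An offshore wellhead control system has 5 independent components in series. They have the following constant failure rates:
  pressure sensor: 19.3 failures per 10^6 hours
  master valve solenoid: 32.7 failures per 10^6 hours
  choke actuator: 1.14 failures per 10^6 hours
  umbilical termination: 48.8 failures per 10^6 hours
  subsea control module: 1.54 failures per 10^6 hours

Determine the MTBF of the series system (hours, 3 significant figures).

9660

Series of exponential components: λ_sys = Σ λ_i
λ_sys = 0.0000193 + 0.0000327 + 0.00000114 + 0.0000488 + 0.00000154 = 1.0348e-04 /h
MTBF = 1 / λ_sys = 9660 h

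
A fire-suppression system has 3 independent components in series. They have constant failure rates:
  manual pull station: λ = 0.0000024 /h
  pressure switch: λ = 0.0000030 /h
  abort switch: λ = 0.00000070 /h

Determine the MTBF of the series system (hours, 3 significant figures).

164000

Series of exponential components: λ_sys = Σ λ_i
λ_sys = 0.0000024 + 0.0000030 + 0.00000070 = 6.1000e-06 /h
MTBF = 1 / λ_sys = 164000 h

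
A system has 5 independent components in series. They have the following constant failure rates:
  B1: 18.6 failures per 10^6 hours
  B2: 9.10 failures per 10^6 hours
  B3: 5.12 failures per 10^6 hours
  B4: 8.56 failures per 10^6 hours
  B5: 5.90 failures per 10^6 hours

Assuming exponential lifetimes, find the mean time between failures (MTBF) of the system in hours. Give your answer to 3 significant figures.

Series of exponential components: λ_sys = Σ λ_i
λ_sys = 0.0000186 + 0.00000910 + 0.00000512 + 0.00000856 + 0.00000590 = 4.7280e-05 /h
MTBF = 1 / λ_sys = 21200 h

21200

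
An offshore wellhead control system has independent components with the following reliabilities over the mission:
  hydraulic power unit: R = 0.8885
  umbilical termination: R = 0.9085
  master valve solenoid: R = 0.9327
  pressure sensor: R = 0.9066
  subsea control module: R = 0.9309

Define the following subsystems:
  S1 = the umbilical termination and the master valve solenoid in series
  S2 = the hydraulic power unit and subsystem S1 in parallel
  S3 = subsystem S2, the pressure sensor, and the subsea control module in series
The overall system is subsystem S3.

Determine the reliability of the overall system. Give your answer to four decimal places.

Series (umbilical termination and master valve solenoid): 0.908500 × 0.932700 = 0.847358
Parallel (hydraulic power unit and [0.847358]): 1 − (1 − 0.888500)(1 − 0.847358) = 0.982980
Series ([0.982980], pressure sensor, and subsea control module): 0.982980 × 0.906600 × 0.930900 = 0.8296

0.8296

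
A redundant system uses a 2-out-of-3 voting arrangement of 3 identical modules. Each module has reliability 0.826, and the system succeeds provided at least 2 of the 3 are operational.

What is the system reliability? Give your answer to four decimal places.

0.9197

R = Σ_{i=2}^{3} C(3,i) p^i (1−p)^{3−i} with p = 0.826
C(3,2)·0.826^2·0.174^1 = 0.356148
C(3,3)·0.826^3·0.174^0 = 0.563560
Sum = 0.9197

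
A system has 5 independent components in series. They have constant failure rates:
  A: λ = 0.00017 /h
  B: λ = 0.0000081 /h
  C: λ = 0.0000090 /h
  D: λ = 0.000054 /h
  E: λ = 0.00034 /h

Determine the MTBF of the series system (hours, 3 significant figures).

Series of exponential components: λ_sys = Σ λ_i
λ_sys = 0.00017 + 0.0000081 + 0.0000090 + 0.000054 + 0.00034 = 5.8110e-04 /h
MTBF = 1 / λ_sys = 1720 h

1720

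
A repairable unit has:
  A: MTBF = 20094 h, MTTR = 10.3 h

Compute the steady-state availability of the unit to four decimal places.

0.9995

A(A) = MTBF/(MTBF+MTTR) = 20094/(20094+10.3) = 0.9995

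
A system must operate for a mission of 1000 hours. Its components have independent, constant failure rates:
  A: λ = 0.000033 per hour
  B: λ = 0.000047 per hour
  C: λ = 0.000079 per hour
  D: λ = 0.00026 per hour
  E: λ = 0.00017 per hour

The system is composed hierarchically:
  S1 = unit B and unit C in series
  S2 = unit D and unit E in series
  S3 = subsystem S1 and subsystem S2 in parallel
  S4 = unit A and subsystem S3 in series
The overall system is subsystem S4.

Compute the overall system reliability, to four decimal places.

0.9275

R(A) = exp(−0.000033 × 1000) = 0.967539
R(B) = exp(−0.000047 × 1000) = 0.954087
R(C) = exp(−0.000079 × 1000) = 0.924040
R(D) = exp(−0.00026 × 1000) = 0.771052
R(E) = exp(−0.00017 × 1000) = 0.843665
Series (B and C): 0.954087 × 0.924040 = 0.881615
Series (D and E): 0.771052 × 0.843665 = 0.650510
Parallel ([0.881615] and [0.650510]): 1 − (1 − 0.881615)(1 − 0.650510) = 0.958626
Series (A and [0.958626]): 0.967539 × 0.958626 = 0.9275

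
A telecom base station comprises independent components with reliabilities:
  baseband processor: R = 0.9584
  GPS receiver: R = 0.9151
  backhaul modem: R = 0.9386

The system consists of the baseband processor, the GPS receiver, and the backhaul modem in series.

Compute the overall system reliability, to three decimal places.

Series (baseband processor, GPS receiver, and backhaul modem): 0.95840 × 0.91510 × 0.93860 = 0.823

0.823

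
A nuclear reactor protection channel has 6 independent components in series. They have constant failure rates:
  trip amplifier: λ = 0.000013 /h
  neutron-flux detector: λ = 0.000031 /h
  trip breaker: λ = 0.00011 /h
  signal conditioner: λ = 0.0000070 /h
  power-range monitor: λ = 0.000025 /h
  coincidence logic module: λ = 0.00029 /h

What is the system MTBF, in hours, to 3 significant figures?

2100

Series of exponential components: λ_sys = Σ λ_i
λ_sys = 0.000013 + 0.000031 + 0.00011 + 0.0000070 + 0.000025 + 0.00029 = 4.7600e-04 /h
MTBF = 1 / λ_sys = 2100 h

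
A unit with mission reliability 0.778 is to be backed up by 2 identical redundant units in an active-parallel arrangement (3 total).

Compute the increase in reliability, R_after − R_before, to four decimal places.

0.2111

R_before = 0.778
R_after = 1 − (1 − 0.778)^3 = 0.9891
ΔR = 0.9891 − 0.778 = 0.2111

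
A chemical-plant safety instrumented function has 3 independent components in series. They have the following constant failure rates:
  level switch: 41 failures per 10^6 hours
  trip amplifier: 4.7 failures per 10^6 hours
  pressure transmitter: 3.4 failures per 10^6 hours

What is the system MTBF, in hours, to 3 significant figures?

Series of exponential components: λ_sys = Σ λ_i
λ_sys = 0.000041 + 0.0000047 + 0.0000034 = 4.9100e-05 /h
MTBF = 1 / λ_sys = 20400 h

20400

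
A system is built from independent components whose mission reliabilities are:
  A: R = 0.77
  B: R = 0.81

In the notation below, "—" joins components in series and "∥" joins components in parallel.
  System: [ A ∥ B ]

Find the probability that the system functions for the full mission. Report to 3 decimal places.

Parallel (A and B): 1 − (1 − 0.77000)(1 − 0.81000) = 0.956

0.956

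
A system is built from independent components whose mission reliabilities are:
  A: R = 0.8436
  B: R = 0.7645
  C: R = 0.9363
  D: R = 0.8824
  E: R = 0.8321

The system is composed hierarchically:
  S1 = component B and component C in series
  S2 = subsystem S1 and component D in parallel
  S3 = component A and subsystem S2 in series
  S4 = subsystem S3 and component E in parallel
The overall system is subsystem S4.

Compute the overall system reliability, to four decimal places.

0.9690

Series (B and C): 0.764500 × 0.936300 = 0.715801
Parallel ([0.715801] and D): 1 − (1 − 0.715801)(1 − 0.882400) = 0.966578
Series (A and [0.966578]): 0.843600 × 0.966578 = 0.815405
Parallel ([0.815405] and E): 1 − (1 − 0.815405)(1 − 0.832100) = 0.9690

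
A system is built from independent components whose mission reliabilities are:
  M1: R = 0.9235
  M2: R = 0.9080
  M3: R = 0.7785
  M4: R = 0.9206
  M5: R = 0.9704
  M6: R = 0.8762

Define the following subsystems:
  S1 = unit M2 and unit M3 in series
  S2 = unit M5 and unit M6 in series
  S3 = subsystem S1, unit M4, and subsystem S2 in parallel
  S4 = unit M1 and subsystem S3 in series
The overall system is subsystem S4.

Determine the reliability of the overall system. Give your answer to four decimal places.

0.9203

Series (M2 and M3): 0.908000 × 0.778500 = 0.706878
Series (M5 and M6): 0.970400 × 0.876200 = 0.850264
Parallel ([0.706878], M4, and [0.850264]): 1 − (1 − 0.706878)(1 − 0.920600)(1 − 0.850264) = 0.996515
Series (M1 and [0.996515]): 0.923500 × 0.996515 = 0.9203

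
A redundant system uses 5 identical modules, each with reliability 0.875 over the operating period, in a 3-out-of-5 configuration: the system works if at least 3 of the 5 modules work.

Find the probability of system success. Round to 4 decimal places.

R = Σ_{i=3}^{5} C(5,i) p^i (1−p)^{5−i} with p = 0.875
C(5,3)·0.875^3·0.125^2 = 0.104675
C(5,4)·0.875^4·0.125^1 = 0.366364
C(5,5)·0.875^5·0.125^0 = 0.512909
Sum = 0.9839

0.9839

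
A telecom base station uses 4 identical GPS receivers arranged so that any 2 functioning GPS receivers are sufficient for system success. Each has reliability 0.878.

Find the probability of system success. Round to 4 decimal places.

0.9934

R = Σ_{i=2}^{4} C(4,i) p^i (1−p)^{4−i} with p = 0.878
C(4,2)·0.878^2·0.122^2 = 0.068843
C(4,3)·0.878^3·0.122^1 = 0.330296
C(4,4)·0.878^4·0.122^0 = 0.594262
Sum = 0.9934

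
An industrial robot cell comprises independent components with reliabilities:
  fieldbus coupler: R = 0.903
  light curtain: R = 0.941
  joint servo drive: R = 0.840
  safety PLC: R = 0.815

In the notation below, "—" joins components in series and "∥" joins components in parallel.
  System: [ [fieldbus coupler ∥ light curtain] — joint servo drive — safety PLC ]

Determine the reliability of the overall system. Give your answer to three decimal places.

0.681

Parallel (fieldbus coupler and light curtain): 1 − (1 − 0.90300)(1 − 0.94100) = 0.99428
Series ([0.99428], joint servo drive, and safety PLC): 0.99428 × 0.84000 × 0.81500 = 0.681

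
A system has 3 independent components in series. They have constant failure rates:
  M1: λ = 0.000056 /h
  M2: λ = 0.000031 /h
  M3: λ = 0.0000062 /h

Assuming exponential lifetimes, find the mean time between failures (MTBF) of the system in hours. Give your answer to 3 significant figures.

Series of exponential components: λ_sys = Σ λ_i
λ_sys = 0.000056 + 0.000031 + 0.0000062 = 9.3200e-05 /h
MTBF = 1 / λ_sys = 10700 h

10700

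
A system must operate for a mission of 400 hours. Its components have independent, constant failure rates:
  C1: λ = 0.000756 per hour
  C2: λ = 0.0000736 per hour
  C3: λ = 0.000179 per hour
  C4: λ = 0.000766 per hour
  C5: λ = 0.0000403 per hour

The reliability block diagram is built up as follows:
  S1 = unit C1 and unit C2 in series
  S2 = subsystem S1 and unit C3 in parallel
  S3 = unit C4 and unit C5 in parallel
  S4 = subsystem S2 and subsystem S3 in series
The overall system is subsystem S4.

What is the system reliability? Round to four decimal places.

R(C1) = exp(−0.000756 × 400) = 0.739042
R(C2) = exp(−0.0000736 × 400) = 0.970989
R(C3) = exp(−0.000179 × 400) = 0.930903
R(C4) = exp(−0.000766 × 400) = 0.736092
R(C5) = exp(−0.0000403 × 400) = 0.984009
Series (C1 and C2): 0.739042 × 0.970989 = 0.717602
Parallel ([0.717602] and C3): 1 − (1 − 0.717602)(1 − 0.930903) = 0.980487
Parallel (C4 and C5): 1 − (1 − 0.736092)(1 − 0.984009) = 0.995780
Series ([0.980487] and [0.995780]): 0.980487 × 0.995780 = 0.9763

0.9763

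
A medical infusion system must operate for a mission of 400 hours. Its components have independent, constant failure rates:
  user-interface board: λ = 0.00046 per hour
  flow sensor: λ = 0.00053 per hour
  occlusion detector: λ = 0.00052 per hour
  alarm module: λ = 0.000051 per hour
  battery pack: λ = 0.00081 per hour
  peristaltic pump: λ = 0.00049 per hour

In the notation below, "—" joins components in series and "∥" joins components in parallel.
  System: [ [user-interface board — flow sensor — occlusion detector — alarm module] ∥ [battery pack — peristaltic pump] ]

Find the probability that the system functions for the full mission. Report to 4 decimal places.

0.8117

R(user-interface board) = exp(−0.00046 × 400) = 0.831936
R(flow sensor) = exp(−0.00053 × 400) = 0.808965
R(occlusion detector) = exp(−0.00052 × 400) = 0.812207
R(alarm module) = exp(−0.000051 × 400) = 0.979807
R(battery pack) = exp(−0.00081 × 400) = 0.723250
R(peristaltic pump) = exp(−0.00049 × 400) = 0.822012
Series (user-interface board, flow sensor, occlusion detector, and alarm module): 0.831936 × 0.808965 × 0.812207 × 0.979807 = 0.535583
Series (battery pack and peristaltic pump): 0.723250 × 0.822012 = 0.594520
Parallel ([0.535583] and [0.594520]): 1 − (1 − 0.535583)(1 − 0.594520) = 0.8117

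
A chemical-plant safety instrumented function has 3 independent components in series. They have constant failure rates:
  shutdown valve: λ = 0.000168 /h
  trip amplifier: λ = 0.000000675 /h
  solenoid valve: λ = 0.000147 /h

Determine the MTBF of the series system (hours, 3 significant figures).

Series of exponential components: λ_sys = Σ λ_i
λ_sys = 0.000168 + 0.000000675 + 0.000147 = 3.1567e-04 /h
MTBF = 1 / λ_sys = 3170 h

3170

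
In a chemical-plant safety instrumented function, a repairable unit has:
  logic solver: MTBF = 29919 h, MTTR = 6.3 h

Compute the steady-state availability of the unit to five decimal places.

A(logic solver) = MTBF/(MTBF+MTTR) = 29919/(29919+6.3) = 0.99979

0.99979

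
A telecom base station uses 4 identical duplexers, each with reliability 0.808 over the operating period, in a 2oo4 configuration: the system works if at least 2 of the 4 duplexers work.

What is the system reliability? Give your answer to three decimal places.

0.976

R = Σ_{i=2}^{4} C(4,i) p^i (1−p)^{4−i} with p = 0.808
C(4,2)·0.808^2·0.192^2 = 0.14440
C(4,3)·0.808^3·0.192^1 = 0.40513
C(4,4)·0.808^4·0.192^0 = 0.42623
Sum = 0.976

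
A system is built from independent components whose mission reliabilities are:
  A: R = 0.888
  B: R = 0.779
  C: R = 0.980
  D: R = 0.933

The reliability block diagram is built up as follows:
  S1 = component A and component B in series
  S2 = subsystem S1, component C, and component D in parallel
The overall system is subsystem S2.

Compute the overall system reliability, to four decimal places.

Series (A and B): 0.888000 × 0.779000 = 0.691752
Parallel ([0.691752], C, and D): 1 − (1 − 0.691752)(1 − 0.980000)(1 − 0.933000) = 0.9996

0.9996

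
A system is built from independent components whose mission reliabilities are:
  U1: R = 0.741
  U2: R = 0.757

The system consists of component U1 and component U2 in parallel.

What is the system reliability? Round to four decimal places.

Parallel (U1 and U2): 1 − (1 − 0.741000)(1 − 0.757000) = 0.9371

0.9371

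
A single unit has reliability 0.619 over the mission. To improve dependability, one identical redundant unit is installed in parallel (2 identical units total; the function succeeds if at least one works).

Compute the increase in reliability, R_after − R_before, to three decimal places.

R_before = 0.619
R_after = 1 − (1 − 0.619)^2 = 0.855
ΔR = 0.855 − 0.619 = 0.236

0.236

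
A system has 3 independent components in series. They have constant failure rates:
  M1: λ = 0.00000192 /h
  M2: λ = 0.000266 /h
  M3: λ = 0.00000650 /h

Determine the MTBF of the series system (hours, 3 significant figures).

3640

Series of exponential components: λ_sys = Σ λ_i
λ_sys = 0.00000192 + 0.000266 + 0.00000650 = 2.7442e-04 /h
MTBF = 1 / λ_sys = 3640 h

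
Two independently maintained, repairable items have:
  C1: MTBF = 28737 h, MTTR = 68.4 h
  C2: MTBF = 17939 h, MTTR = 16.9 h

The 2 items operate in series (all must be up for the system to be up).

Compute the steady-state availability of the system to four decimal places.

A(C1) = MTBF/(MTBF+MTTR) = 28737/(28737+68.4) = 0.997625
A(C2) = MTBF/(MTBF+MTTR) = 17939/(17939+16.9) = 0.999059
Series availability: 0.997625 × 0.999059 = 0.9967

0.9967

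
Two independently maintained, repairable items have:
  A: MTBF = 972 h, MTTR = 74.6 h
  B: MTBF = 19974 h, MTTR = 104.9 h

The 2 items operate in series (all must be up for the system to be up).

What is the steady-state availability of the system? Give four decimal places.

A(A) = MTBF/(MTBF+MTTR) = 972/(972+74.6) = 0.928722
A(B) = MTBF/(MTBF+MTTR) = 19974/(19974+104.9) = 0.994776
Series availability: 0.928722 × 0.994776 = 0.9239

0.9239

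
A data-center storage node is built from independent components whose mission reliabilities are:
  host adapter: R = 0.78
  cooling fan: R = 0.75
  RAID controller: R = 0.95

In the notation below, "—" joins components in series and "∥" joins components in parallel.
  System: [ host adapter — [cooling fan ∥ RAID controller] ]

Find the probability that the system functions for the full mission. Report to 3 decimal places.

Parallel (cooling fan and RAID controller): 1 − (1 − 0.75000)(1 − 0.95000) = 0.98750
Series (host adapter and [0.98750]): 0.78000 × 0.98750 = 0.770

0.770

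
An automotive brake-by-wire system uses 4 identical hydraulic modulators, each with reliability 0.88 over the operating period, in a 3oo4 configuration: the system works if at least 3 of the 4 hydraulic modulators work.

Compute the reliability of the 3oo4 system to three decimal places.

0.927

R = Σ_{i=3}^{4} C(4,i) p^i (1−p)^{4−i} with p = 0.88
C(4,3)·0.88^3·0.12^1 = 0.32711
C(4,4)·0.88^4·0.12^0 = 0.59970
Sum = 0.927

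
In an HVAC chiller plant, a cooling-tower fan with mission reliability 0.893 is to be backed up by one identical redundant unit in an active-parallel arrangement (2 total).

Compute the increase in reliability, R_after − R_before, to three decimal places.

0.096

R_before = 0.893
R_after = 1 − (1 − 0.893)^2 = 0.989
ΔR = 0.989 − 0.893 = 0.096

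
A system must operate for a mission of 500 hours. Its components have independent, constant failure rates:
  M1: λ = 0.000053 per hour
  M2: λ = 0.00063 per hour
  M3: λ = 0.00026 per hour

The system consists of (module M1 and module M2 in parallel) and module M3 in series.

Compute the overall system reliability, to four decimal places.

R(M1) = exp(−0.000053 × 500) = 0.973848
R(M2) = exp(−0.00063 × 500) = 0.729789
R(M3) = exp(−0.00026 × 500) = 0.878095
Parallel (M1 and M2): 1 − (1 − 0.973848)(1 − 0.729789) = 0.992933
Series ([0.992933] and M3): 0.992933 × 0.878095 = 0.8719

0.8719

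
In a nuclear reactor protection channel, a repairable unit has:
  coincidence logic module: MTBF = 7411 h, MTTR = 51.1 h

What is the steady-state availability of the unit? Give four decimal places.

0.9932

A(coincidence logic module) = MTBF/(MTBF+MTTR) = 7411/(7411+51.1) = 0.9932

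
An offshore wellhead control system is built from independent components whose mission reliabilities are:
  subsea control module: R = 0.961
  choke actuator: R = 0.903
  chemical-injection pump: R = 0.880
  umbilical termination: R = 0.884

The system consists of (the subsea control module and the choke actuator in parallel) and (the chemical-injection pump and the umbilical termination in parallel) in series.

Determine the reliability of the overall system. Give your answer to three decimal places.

0.982

Parallel (subsea control module and choke actuator): 1 − (1 − 0.96100)(1 − 0.90300) = 0.99622
Parallel (chemical-injection pump and umbilical termination): 1 − (1 − 0.88000)(1 − 0.88400) = 0.98608
Series ([0.99622] and [0.98608]): 0.99622 × 0.98608 = 0.982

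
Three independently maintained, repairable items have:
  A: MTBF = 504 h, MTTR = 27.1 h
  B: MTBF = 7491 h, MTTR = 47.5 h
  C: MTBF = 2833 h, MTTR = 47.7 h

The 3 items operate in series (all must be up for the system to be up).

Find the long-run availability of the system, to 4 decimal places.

0.9274

A(A) = MTBF/(MTBF+MTTR) = 504/(504+27.1) = 0.948974
A(B) = MTBF/(MTBF+MTTR) = 7491/(7491+47.5) = 0.993699
A(C) = MTBF/(MTBF+MTTR) = 2833/(2833+47.7) = 0.983442
Series availability: 0.948974 × 0.993699 × 0.983442 = 0.9274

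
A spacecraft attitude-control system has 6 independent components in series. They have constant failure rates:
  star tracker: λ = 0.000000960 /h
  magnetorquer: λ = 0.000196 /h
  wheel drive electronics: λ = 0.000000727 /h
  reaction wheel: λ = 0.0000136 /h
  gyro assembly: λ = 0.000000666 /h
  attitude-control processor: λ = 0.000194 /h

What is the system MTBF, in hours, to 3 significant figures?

2460

Series of exponential components: λ_sys = Σ λ_i
λ_sys = 0.000000960 + 0.000196 + 0.000000727 + 0.0000136 + 0.000000666 + 0.000194 = 4.0595e-04 /h
MTBF = 1 / λ_sys = 2460 h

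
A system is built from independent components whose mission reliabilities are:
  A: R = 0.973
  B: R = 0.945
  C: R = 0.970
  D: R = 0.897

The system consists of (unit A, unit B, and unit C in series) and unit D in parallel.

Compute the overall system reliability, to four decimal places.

0.9889

Series (A, B, and C): 0.973000 × 0.945000 × 0.970000 = 0.891900
Parallel ([0.891900] and D): 1 − (1 − 0.891900)(1 − 0.897000) = 0.9889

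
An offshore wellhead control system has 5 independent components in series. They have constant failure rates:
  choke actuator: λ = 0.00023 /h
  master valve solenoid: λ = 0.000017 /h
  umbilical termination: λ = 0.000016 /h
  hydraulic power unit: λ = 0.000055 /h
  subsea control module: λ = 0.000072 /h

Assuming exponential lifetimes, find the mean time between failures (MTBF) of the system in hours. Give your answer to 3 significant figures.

Series of exponential components: λ_sys = Σ λ_i
λ_sys = 0.00023 + 0.000017 + 0.000016 + 0.000055 + 0.000072 = 3.9000e-04 /h
MTBF = 1 / λ_sys = 2560 h

2560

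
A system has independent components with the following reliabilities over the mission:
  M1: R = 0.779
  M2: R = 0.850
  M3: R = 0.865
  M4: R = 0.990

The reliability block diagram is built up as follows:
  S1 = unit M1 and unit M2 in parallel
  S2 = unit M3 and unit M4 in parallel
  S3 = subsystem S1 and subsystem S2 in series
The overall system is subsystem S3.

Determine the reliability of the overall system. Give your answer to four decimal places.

Parallel (M1 and M2): 1 − (1 − 0.779000)(1 − 0.850000) = 0.966850
Parallel (M3 and M4): 1 − (1 − 0.865000)(1 − 0.990000) = 0.998650
Series ([0.966850] and [0.998650]): 0.966850 × 0.998650 = 0.9655

0.9655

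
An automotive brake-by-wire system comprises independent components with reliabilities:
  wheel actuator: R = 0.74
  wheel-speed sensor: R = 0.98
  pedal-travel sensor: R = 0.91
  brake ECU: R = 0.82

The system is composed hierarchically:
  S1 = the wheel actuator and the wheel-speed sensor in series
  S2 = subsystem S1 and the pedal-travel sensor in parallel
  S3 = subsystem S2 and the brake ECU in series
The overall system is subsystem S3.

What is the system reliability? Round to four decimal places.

0.7997

Series (wheel actuator and wheel-speed sensor): 0.740000 × 0.980000 = 0.725200
Parallel ([0.725200] and pedal-travel sensor): 1 − (1 − 0.725200)(1 − 0.910000) = 0.975268
Series ([0.975268] and brake ECU): 0.975268 × 0.820000 = 0.7997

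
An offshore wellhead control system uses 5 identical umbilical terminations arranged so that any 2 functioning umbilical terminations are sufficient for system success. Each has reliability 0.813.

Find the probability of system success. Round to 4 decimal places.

R = Σ_{i=2}^{5} C(5,i) p^i (1−p)^{5−i} with p = 0.813
C(5,2)·0.813^2·0.187^3 = 0.043222
C(5,3)·0.813^3·0.187^2 = 0.187912
C(5,4)·0.813^4·0.187^1 = 0.408483
C(5,5)·0.813^5·0.187^0 = 0.355183
Sum = 0.9948

0.9948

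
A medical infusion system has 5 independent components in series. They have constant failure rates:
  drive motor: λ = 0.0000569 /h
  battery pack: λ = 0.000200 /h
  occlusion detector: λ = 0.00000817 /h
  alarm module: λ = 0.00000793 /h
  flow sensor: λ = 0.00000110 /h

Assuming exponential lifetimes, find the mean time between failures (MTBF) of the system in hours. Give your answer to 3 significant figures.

Series of exponential components: λ_sys = Σ λ_i
λ_sys = 0.0000569 + 0.000200 + 0.00000817 + 0.00000793 + 0.00000110 = 2.7410e-04 /h
MTBF = 1 / λ_sys = 3650 h

3650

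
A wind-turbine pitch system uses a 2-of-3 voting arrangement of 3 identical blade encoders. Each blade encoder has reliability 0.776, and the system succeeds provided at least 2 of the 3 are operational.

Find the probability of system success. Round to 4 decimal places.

0.8720

R = Σ_{i=2}^{3} C(3,i) p^i (1−p)^{3−i} with p = 0.776
C(3,2)·0.776^2·0.224^1 = 0.404662
C(3,3)·0.776^3·0.224^0 = 0.467289
Sum = 0.8720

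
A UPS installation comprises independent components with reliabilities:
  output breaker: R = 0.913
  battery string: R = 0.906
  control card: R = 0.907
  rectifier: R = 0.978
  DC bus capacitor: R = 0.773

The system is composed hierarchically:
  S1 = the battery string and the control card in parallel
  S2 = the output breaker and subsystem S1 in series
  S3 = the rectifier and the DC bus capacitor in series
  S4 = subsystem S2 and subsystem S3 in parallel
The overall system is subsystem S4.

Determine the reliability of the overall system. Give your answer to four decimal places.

Parallel (battery string and control card): 1 − (1 − 0.906000)(1 − 0.907000) = 0.991258
Series (output breaker and [0.991258]): 0.913000 × 0.991258 = 0.905019
Series (rectifier and DC bus capacitor): 0.978000 × 0.773000 = 0.755994
Parallel ([0.905019] and [0.755994]): 1 − (1 − 0.905019)(1 − 0.755994) = 0.9768

0.9768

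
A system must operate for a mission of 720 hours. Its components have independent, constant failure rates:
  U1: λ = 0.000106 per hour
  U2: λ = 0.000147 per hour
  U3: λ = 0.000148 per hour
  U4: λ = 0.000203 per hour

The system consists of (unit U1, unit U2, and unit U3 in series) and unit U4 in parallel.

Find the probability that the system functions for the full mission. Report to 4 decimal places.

R(U1) = exp(−0.000106 × 720) = 0.926520
R(U2) = exp(−0.000147 × 720) = 0.899569
R(U3) = exp(−0.000148 × 720) = 0.898921
R(U4) = exp(−0.000203 × 720) = 0.864019
Series (U1, U2, and U3): 0.926520 × 0.899569 × 0.898921 = 0.749222
Parallel ([0.749222] and U4): 1 − (1 − 0.749222)(1 − 0.864019) = 0.9659

0.9659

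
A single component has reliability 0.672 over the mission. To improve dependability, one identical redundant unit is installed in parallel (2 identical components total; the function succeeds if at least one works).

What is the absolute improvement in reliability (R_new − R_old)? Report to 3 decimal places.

R_before = 0.672
R_after = 1 − (1 − 0.672)^2 = 0.892
ΔR = 0.892 − 0.672 = 0.220

0.220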